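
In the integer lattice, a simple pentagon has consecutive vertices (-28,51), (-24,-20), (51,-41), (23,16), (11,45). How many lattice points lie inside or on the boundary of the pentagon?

4119

The shoelace formula gives twice the area as |[(-28)·(-20) − (-24)·51] + [(-24)·(-41) − 51·(-20)] + [51·16 − 23·(-41)] + [23·45 − 11·16] + [11·51 − (-28)·45]| = 8227, so the area is 4113.5.
Along each edge there are gcd(|Δx|,|Δy|)+1 lattice points, so counting each shared vertex once the boundary has gcd(4,71) + gcd(75,21) + gcd(28,57) + gcd(12,29) + gcd(39,6) = 1+3+1+1+3 = 9.
Pick's theorem gives I = A − B/2 + 1 = 4113.5 − 9/2 + 1 = 4110, so the closed region contains I + B = 4110 + 9 = 4119 lattice points.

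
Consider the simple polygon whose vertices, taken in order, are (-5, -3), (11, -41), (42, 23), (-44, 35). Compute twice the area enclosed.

By the shoelace formula, twice the signed area is |[(-5)·(-41) − 11·(-3)] + [11·23 − 42·(-41)] + [42·35 − (-44)·23] + [(-44)·(-3) − (-5)·35]| = 5002, so the area is 2501.

5002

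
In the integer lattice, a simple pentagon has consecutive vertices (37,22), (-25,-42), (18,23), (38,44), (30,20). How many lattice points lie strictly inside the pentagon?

The shoelace formula gives twice the area as |(37·(-42) − (-25)·22) + ((-25)·23 − 18·(-42)) + (18·44 − 38·23) + (38·20 − 30·44) + (30·22 − 37·20)| = 1545, so the area is 772.5.
Along each edge there are gcd(|Δx|,|Δy|)+1 lattice points, so counting each shared vertex once the boundary has gcd(62,64) + gcd(43,65) + gcd(20,21) + gcd(8,24) + gcd(7,2) = 2+1+1+8+1 = 13.
Pick's theorem gives I = A − B/2 + 1 = 772.5 − 13/2 + 1 = 767.

767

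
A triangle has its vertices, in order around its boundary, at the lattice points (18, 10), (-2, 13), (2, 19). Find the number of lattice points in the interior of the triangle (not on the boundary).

65

Using the shoelace formula, 2A = |[18·13 − (-2)·10] + [(-2)·19 − 2·13] + [2·10 − 18·19]| = 132, so the area is 66.
Along each edge there are gcd(|Δx|,|Δy|)+1 lattice points, so counting each shared vertex once the boundary has gcd(20,3) + gcd(4,6) + gcd(16,9) = 1+2+1 = 4.
Pick's theorem gives I = A − B/2 + 1 = 66 − 4/2 + 1 = 65.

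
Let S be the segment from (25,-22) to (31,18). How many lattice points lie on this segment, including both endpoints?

The number of lattice points on a segment between lattice points is gcd(|Δx|,|Δy|) + 1 = gcd(6,40) + 1 = 2 + 1 = 3.

3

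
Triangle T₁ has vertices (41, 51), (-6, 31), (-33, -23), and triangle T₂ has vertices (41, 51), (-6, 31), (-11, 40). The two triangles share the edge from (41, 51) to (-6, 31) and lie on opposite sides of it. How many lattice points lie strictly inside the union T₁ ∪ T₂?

The union is the simple quadrilateral with vertices (41, 51), (-33, -23), (-6, 31), (-11, 40) in order.
Using the shoelace formula, 2A = |(41·(-23) − (-33)·51) + ((-33)·31 − (-6)·(-23)) + ((-6)·40 − (-11)·31) + ((-11)·51 − 41·40)| = 2521, so the area is 2521/2.
The number of boundary lattice points is Σ gcd(|Δx|,|Δy|) = gcd(74,74) + gcd(27,54) + gcd(5,9) + gcd(52,11) = 74+27+1+1 = 103.
By Pick's theorem I = A − B/2 + 1 = 2521/2 − 103/2 + 1 = 1210.

1210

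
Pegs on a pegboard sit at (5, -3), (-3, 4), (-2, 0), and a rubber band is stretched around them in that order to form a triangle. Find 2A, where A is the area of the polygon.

25

By the shoelace formula, twice the signed area is |(5·4 − (-3)·(-3)) + ((-3)·0 − (-2)·4) + ((-2)·(-3) − 5·0)| = 25, so the area is 25/2.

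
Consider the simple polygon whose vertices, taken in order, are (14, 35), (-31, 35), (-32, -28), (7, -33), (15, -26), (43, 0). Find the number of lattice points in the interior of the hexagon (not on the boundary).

3851

By the shoelace formula, twice the signed area is |[14·35 − (-31)·35] + [(-31)·(-28) − (-32)·35] + [(-32)·(-33) − 7·(-28)] + [7·(-26) − 15·(-33)] + [15·0 − 43·(-26)] + [43·35 − 14·0]| = 7751, so the area is 3875.5.
Along each edge there are gcd(|Δx|,|Δy|)+1 lattice points, so counting each shared vertex once the boundary has gcd(45,0) + gcd(1,63) + gcd(39,5) + gcd(8,7) + gcd(28,26) + gcd(29,35) = 45+1+1+1+2+1 = 51.
Pick's theorem gives I = A − B/2 + 1 = 3875.5 − 51/2 + 1 = 3851.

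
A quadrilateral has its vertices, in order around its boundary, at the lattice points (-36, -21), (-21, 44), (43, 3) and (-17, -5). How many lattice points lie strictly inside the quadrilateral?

1979

Using the shoelace formula, 2A = |((-36)·44 − (-21)·(-21)) + ((-21)·3 − 43·44) + (43·(-5) − (-17)·3) + ((-17)·(-21) − (-36)·(-5))| = 3967, so the area is 3967/2.
Along each edge there are gcd(|Δx|,|Δy|)+1 lattice points, so counting each shared vertex once the boundary has gcd(15,65) + gcd(64,41) + gcd(60,8) + gcd(19,16) = 5+1+4+1 = 11.
By Pick's theorem A = I + B/2 − 1, so I = 3967/2 − 11/2 + 1 = 1979.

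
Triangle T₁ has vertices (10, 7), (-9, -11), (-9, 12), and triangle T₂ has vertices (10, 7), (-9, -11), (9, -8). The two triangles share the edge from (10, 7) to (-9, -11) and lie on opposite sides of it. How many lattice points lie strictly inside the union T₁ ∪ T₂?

339

The union is the simple quadrilateral with vertices (10, 7), (-9, 12), (-9, -11), (9, -8) in order.
By the shoelace formula, twice the signed area is |(10·12 − (-9)·7) + ((-9)·(-11) − (-9)·12) + ((-9)·(-8) − 9·(-11)) + (9·7 − 10·(-8))| = 704, so the area is 352.
The number of boundary lattice points is Σ gcd(|Δx|,|Δy|) = gcd(19,5) + gcd(0,23) + gcd(18,3) + gcd(1,15) = 1+23+3+1 = 28.
By Pick's theorem I = A − B/2 + 1 = 352 − 28/2 + 1 = 339.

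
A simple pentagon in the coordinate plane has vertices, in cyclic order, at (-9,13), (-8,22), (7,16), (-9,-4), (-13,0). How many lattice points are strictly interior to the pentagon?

235

Using the shoelace formula, 2A = |[(-9)·22 − (-8)·13] + [(-8)·16 − 7·22] + [7·(-4) − (-9)·16] + [(-9)·0 − (-13)·(-4)] + [(-13)·13 − (-9)·0]| = 481, so the area is 240.5.
The number of boundary lattice points is Σ gcd(|Δx|,|Δy|) = gcd(1,9) + gcd(15,6) + gcd(16,20) + gcd(4,4) + gcd(4,13) = 1+3+4+4+1 = 13.
Pick's theorem gives I = A − B/2 + 1 = 240.5 − 13/2 + 1 = 235.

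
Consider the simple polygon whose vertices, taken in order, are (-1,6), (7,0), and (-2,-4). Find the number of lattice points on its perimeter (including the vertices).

Along each edge there are gcd(|Δx|,|Δy|)+1 lattice points, so counting each shared vertex once the boundary has gcd(8,6) + gcd(9,4) + gcd(1,10) = 2+1+1 = 4.

4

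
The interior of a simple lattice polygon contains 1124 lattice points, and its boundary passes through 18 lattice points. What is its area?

Pick's theorem states A = I + B/2 − 1, so A = 1124 + 18/2 − 1 = 1132.

1132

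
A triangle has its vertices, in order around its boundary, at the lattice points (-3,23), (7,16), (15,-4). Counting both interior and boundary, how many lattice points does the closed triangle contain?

80

By the shoelace formula, twice the signed area is |[(-3)·16 − 7·23] + [7·(-4) − 15·16] + [15·23 − (-3)·(-4)]| = 144, so the area is 72.
Along each edge there are gcd(|Δx|,|Δy|)+1 lattice points, so counting each shared vertex once the boundary has gcd(10,7) + gcd(8,20) + gcd(18,27) = 1+4+9 = 14.
Pick's theorem gives I = A − B/2 + 1 = 72 − 14/2 + 1 = 66, so the closed region contains I + B = 66 + 14 = 80 lattice points.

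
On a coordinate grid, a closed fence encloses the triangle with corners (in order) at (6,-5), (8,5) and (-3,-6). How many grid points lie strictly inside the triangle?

38

By the shoelace formula, twice the signed area is |(6·5 − 8·(-5)) + (8·(-6) − (-3)·5) + ((-3)·(-5) − 6·(-6))| = 88, so the area is 44.
Along each edge there are gcd(|Δx|,|Δy|)+1 lattice points, so counting each shared vertex once the boundary has gcd(2,10) + gcd(11,11) + gcd(9,1) = 2+11+1 = 14.
By Pick's theorem A = I + B/2 − 1, so I = 44 − 14/2 + 1 = 38.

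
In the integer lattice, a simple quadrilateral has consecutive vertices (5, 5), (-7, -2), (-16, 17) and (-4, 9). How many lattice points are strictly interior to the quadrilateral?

131

The shoelace formula gives twice the area as |(5·(-2) − (-7)·5) + ((-7)·17 − (-16)·(-2)) + ((-16)·9 − (-4)·17) + ((-4)·5 − 5·9)| = 267, so the area is 267/2.
The number of boundary lattice points is Σ gcd(|Δx|,|Δy|) = gcd(12,7) + gcd(9,19) + gcd(12,8) + gcd(9,4) = 1+1+4+1 = 7.
Pick's theorem gives I = A − B/2 + 1 = 267/2 − 7/2 + 1 = 131.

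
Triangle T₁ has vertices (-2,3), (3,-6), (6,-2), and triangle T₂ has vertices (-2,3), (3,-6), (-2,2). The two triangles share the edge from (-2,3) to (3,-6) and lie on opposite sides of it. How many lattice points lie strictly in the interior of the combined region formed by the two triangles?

25

The union is the simple quadrilateral with vertices (-2,3), (6,-2), (3,-6), (-2,2) in order.
By the shoelace formula, twice the signed area is |((-2)·(-2) − 6·3) + (6·(-6) − 3·(-2)) + (3·2 − (-2)·(-6)) + ((-2)·3 − (-2)·2)| = 52, so the area is 26.
Summing gcd(|Δx|,|Δy|) over the edges gives the boundary count: gcd(8,5) + gcd(3,4) + gcd(5,8) + gcd(0,1) = 1+1+1+1 = 4.
By Pick's theorem I = A − B/2 + 1 = 26 − 4/2 + 1 = 25.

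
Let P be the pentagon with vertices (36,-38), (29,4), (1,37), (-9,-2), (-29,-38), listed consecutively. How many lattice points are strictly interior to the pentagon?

2662

The shoelace formula gives twice the area as |(36·4 − 29·(-38)) + (29·37 − 1·4) + (1·(-2) − (-9)·37) + ((-9)·(-38) − (-29)·(-2)) + ((-29)·(-38) − 36·(-38))| = 5400, so the area is 2700.
Along each edge there are gcd(|Δx|,|Δy|)+1 lattice points, so counting each shared vertex once the boundary has gcd(7,42) + gcd(28,33) + gcd(10,39) + gcd(20,36) + gcd(65,0) = 7+1+1+4+65 = 78.
By Pick's theorem A = I + B/2 − 1, so I = 2700 − 78/2 + 1 = 2662.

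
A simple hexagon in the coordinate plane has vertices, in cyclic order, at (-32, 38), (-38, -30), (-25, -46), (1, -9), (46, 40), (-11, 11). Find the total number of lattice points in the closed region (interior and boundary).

The shoelace formula gives twice the area as |[(-32)·(-30) − (-38)·38] + [(-38)·(-46) − (-25)·(-30)] + [(-25)·(-9) − 1·(-46)] + [1·40 − 46·(-9)] + [46·11 − (-11)·40] + [(-11)·38 − (-32)·11]| = 5007, so the area is 2503.5.
The number of boundary lattice points is Σ gcd(|Δx|,|Δy|) = gcd(6,68) + gcd(13,16) + gcd(26,37) + gcd(45,49) + gcd(57,29) + gcd(21,27) = 2+1+1+1+1+3 = 9.
Pick's theorem gives I = A − B/2 + 1 = 2503.5 − 9/2 + 1 = 2500, so the closed region contains I + B = 2500 + 9 = 2509 lattice points.

2509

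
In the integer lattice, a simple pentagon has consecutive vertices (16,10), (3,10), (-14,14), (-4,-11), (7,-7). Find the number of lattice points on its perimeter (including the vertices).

21

Summing gcd(|Δx|,|Δy|) over the edges gives the boundary count: gcd(13,0) + gcd(17,4) + gcd(10,25) + gcd(11,4) + gcd(9,17) = 13+1+5+1+1 = 21.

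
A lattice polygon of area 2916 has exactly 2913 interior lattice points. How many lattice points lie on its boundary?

Pick's theorem gives A = I + B/2 − 1, so B = 2(A − I + 1) = 2(2916 − 2913 + 1) = 8.

8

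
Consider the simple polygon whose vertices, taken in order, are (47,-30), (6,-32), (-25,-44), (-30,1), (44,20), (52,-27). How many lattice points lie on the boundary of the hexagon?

10

Summing gcd(|Δx|,|Δy|) over the edges gives the boundary count: gcd(41,2) + gcd(31,12) + gcd(5,45) + gcd(74,19) + gcd(8,47) + gcd(5,3) = 1+1+5+1+1+1 = 10.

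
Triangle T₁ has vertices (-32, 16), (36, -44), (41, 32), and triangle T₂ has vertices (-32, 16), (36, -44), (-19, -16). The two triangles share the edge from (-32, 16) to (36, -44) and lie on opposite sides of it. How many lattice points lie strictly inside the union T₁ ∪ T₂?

3431

The union is the simple quadrilateral with vertices (-32, 16), (41, 32), (36, -44), (-19, -16) in order.
The shoelace formula gives twice the area as |((-32)·32 − 41·16) + (41·(-44) − 36·32) + (36·(-16) − (-19)·(-44)) + ((-19)·16 − (-32)·(-16))| = 6864, so the area is 3432.
Along each edge there are gcd(|Δx|,|Δy|)+1 lattice points, so counting each shared vertex once the boundary has gcd(73,16) + gcd(5,76) + gcd(55,28) + gcd(13,32) = 1+1+1+1 = 4.
By Pick's theorem I = A − B/2 + 1 = 3432 − 4/2 + 1 = 3431.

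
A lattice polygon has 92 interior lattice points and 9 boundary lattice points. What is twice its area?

Pick's theorem states A = I + B/2 − 1, so A = 92 + 9/2 − 1 = 191/2.
Hence 2A = 191.

191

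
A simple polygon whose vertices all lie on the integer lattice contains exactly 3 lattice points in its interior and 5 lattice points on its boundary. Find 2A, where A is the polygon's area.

9

Pick's theorem states A = I + B/2 − 1, so A = 3 + 5/2 − 1 = 9/2.
Hence 2A = 9.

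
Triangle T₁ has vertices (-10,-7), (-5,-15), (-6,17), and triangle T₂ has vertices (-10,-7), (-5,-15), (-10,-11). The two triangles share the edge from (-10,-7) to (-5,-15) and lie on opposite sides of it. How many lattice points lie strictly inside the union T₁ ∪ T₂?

82

The union is the simple quadrilateral with vertices (-10,-7), (-6,17), (-5,-15), (-10,-11) in order.
By the shoelace formula, twice the signed area is |[(-10)·17 − (-6)·(-7)] + [(-6)·(-15) − (-5)·17] + [(-5)·(-11) − (-10)·(-15)] + [(-10)·(-7) − (-10)·(-11)]| = 172, so the area is 86.
Summing gcd(|Δx|,|Δy|) over the edges gives the boundary count: gcd(4,24) + gcd(1,32) + gcd(5,4) + gcd(0,4) = 4+1+1+4 = 10.
By Pick's theorem I = A − B/2 + 1 = 86 − 10/2 + 1 = 82.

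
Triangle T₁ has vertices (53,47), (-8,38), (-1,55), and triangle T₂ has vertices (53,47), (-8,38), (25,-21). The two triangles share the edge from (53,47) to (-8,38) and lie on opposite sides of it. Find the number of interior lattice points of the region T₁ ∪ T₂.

The union is the simple quadrilateral with vertices (53,47), (-1,55), (-8,38), (25,-21) in order.
Using the shoelace formula, 2A = |(53·55 − (-1)·47) + ((-1)·38 − (-8)·55) + ((-8)·(-21) − 25·38) + (25·47 − 53·(-21))| = 4870, so the area is 2435.
Summing gcd(|Δx|,|Δy|) over the edges gives the boundary count: gcd(54,8) + gcd(7,17) + gcd(33,59) + gcd(28,68) = 2+1+1+4 = 8.
By Pick's theorem I = A − B/2 + 1 = 2435 − 8/2 + 1 = 2432.

2432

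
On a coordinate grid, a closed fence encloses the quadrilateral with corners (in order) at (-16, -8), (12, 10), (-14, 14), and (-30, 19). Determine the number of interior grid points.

469

By the shoelace formula, twice the signed area is |((-16)·10 − 12·(-8)) + (12·14 − (-14)·10) + ((-14)·19 − (-30)·14) + ((-30)·(-8) − (-16)·19)| = 942, so the area is 471.
Along each edge there are gcd(|Δx|,|Δy|)+1 lattice points, so counting each shared vertex once the boundary has gcd(28,18) + gcd(26,4) + gcd(16,5) + gcd(14,27) = 2+2+1+1 = 6.
By Pick's theorem A = I + B/2 − 1, so I = 471 − 6/2 + 1 = 469.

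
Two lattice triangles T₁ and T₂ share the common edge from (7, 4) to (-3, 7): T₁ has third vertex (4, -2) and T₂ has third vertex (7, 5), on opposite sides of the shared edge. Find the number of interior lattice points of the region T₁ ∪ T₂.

37

The union is the simple quadrilateral with vertices (7, 4), (4, -2), (-3, 7), (7, 5) in order.
The shoelace formula gives twice the area as |(7·(-2) − 4·4) + (4·7 − (-3)·(-2)) + ((-3)·5 − 7·7) + (7·4 − 7·5)| = 79, so the area is 79/2.
Along each edge there are gcd(|Δx|,|Δy|)+1 lattice points, so counting each shared vertex once the boundary has gcd(3,6) + gcd(7,9) + gcd(10,2) + gcd(0,1) = 3+1+2+1 = 7.
By Pick's theorem I = A − B/2 + 1 = 79/2 − 7/2 + 1 = 37.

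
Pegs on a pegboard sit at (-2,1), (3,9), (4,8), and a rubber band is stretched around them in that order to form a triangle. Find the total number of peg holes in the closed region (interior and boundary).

9

Using the shoelace formula, 2A = |[(-2)·9 − 3·1] + [3·8 − 4·9] + [4·1 − (-2)·8]| = 13, so the area is 13/2.
The number of boundary lattice points is Σ gcd(|Δx|,|Δy|) = gcd(5,8) + gcd(1,1) + gcd(6,7) = 1+1+1 = 3.
Pick's theorem gives I = A − B/2 + 1 = 13/2 − 3/2 + 1 = 6, so the closed region contains I + B = 6 + 3 = 9 lattice points.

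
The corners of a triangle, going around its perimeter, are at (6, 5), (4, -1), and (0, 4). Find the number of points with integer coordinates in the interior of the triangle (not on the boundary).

The shoelace formula gives twice the area as |(6·(-1) − 4·5) + (4·4 − 0·(-1)) + (0·5 − 6·4)| = 34, so the area is 17.
Along each edge there are gcd(|Δx|,|Δy|)+1 lattice points, so counting each shared vertex once the boundary has gcd(2,6) + gcd(4,5) + gcd(6,1) = 2+1+1 = 4.
Pick's theorem gives I = A − B/2 + 1 = 17 − 4/2 + 1 = 16.

16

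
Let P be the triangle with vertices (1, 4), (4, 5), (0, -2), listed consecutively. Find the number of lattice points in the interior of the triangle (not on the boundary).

Using the shoelace formula, 2A = |(1·5 − 4·4) + (4·(-2) − 0·5) + (0·4 − 1·(-2))| = 17, so the area is 17/2.
Summing gcd(|Δx|,|Δy|) over the edges gives the boundary count: gcd(3,1) + gcd(4,7) + gcd(1,6) = 1+1+1 = 3.
Pick's theorem gives I = A − B/2 + 1 = 17/2 − 3/2 + 1 = 8.

8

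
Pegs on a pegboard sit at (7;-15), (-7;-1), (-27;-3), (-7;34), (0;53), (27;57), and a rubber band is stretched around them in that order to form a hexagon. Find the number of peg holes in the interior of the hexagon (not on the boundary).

1821

The shoelace formula gives twice the area as |[7·(-1) − (-7)·(-15)] + [(-7)·(-3) − (-27)·(-1)] + [(-27)·34 − (-7)·(-3)] + [(-7)·53 − 0·34] + [0·57 − 27·53] + [27·(-15) − 7·57]| = 3663, so the area is 1831.5.
The number of boundary lattice points is Σ gcd(|Δx|,|Δy|) = gcd(14,14) + gcd(20,2) + gcd(20,37) + gcd(7,19) + gcd(27,4) + gcd(20,72) = 14+2+1+1+1+4 = 23.
By Pick's theorem A = I + B/2 − 1, so I = 1831.5 − 23/2 + 1 = 1821.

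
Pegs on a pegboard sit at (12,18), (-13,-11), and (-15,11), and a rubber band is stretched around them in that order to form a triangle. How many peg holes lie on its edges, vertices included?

The number of boundary lattice points is Σ gcd(|Δx|,|Δy|) = gcd(25,29) + gcd(2,22) + gcd(27,7) = 1+2+1 = 4.

4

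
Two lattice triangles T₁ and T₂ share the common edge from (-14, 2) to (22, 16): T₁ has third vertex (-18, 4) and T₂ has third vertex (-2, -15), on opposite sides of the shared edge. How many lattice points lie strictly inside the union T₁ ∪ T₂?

The union is the simple quadrilateral with vertices (-14, 2), (-18, 4), (22, 16), (-2, -15) in order.
Using the shoelace formula, 2A = |((-14)·4 − (-18)·2) + ((-18)·16 − 22·4) + (22·(-15) − (-2)·16) + ((-2)·2 − (-14)·(-15))| = 908, so the area is 454.
Summing gcd(|Δx|,|Δy|) over the edges gives the boundary count: gcd(4,2) + gcd(40,12) + gcd(24,31) + gcd(12,17) = 2+4+1+1 = 8.
By Pick's theorem I = A − B/2 + 1 = 454 − 8/2 + 1 = 451.

451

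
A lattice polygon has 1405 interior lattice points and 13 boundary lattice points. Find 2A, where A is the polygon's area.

2821

By Pick's theorem, A = I + B/2 − 1 = 1405 + 13/2 − 1 = 2821/2.
Hence 2A = 2821.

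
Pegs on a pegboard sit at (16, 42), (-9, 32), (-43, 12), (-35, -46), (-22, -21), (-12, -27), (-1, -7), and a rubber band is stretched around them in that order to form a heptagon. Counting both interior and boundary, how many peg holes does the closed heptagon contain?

The shoelace formula gives twice the area as |[16·32 − (-9)·42] + [(-9)·12 − (-43)·32] + [(-43)·(-46) − (-35)·12] + [(-35)·(-21) − (-22)·(-46)] + [(-22)·(-27) − (-12)·(-21)] + [(-12)·(-7) − (-1)·(-27)] + [(-1)·42 − 16·(-7)]| = 4748, so the area is 2374.
Summing gcd(|Δx|,|Δy|) over the edges gives the boundary count: gcd(25,10) + gcd(34,20) + gcd(8,58) + gcd(13,25) + gcd(10,6) + gcd(11,20) + gcd(17,49) = 5+2+2+1+2+1+1 = 14.
Pick's theorem gives I = A − B/2 + 1 = 2374 − 14/2 + 1 = 2368, so the closed region contains I + B = 2368 + 14 = 2382 lattice points.

2382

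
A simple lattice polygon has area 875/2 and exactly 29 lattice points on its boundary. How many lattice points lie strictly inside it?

424

Pick's theorem A = I + B/2 − 1 rearranges to I = A − B/2 + 1 = 875/2 − 29/2 + 1 = 424.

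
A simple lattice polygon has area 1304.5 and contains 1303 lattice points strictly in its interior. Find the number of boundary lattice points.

5

Pick's theorem gives A = I + B/2 − 1, so B = 2(A − I + 1) = 2(1304.5 − 1303 + 1) = 5.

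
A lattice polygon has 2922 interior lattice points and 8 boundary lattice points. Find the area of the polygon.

2925

By Pick's theorem, A = I + B/2 − 1 = 2922 + 8/2 − 1 = 2925.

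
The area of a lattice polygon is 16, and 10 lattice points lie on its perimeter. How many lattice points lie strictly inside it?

12

From Pick's theorem, I = A − B/2 + 1 = 16 − 10/2 + 1 = 12.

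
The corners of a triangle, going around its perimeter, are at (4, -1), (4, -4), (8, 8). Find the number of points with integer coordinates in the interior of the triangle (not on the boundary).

Using the shoelace formula, 2A = |[4·(-4) − 4·(-1)] + [4·8 − 8·(-4)] + [8·(-1) − 4·8]| = 12, so the area is 6.
The number of boundary lattice points is Σ gcd(|Δx|,|Δy|) = gcd(0,3) + gcd(4,12) + gcd(4,9) = 3+4+1 = 8.
Pick's theorem gives I = A − B/2 + 1 = 6 − 8/2 + 1 = 3.

3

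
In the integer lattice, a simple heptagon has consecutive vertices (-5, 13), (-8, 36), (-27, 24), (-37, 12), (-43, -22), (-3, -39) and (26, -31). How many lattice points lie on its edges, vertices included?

Along each edge there are gcd(|Δx|,|Δy|)+1 lattice points, so counting each shared vertex once the boundary has gcd(3,23) + gcd(19,12) + gcd(10,12) + gcd(6,34) + gcd(40,17) + gcd(29,8) + gcd(31,44) = 1+1+2+2+1+1+1 = 9.

9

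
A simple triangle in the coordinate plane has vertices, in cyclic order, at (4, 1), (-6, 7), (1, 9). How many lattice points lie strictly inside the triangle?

30

Using the shoelace formula, 2A = |(4·7 − (-6)·1) + ((-6)·9 − 1·7) + (1·1 − 4·9)| = 62, so the area is 31.
Summing gcd(|Δx|,|Δy|) over the edges gives the boundary count: gcd(10,6) + gcd(7,2) + gcd(3,8) = 2+1+1 = 4.
Pick's theorem gives I = A − B/2 + 1 = 31 − 4/2 + 1 = 30.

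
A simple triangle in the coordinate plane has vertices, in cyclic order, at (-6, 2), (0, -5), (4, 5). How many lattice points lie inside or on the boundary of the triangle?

By the shoelace formula, twice the signed area is |[(-6)·(-5) − 0·2] + [0·5 − 4·(-5)] + [4·2 − (-6)·5]| = 88, so the area is 44.
Along each edge there are gcd(|Δx|,|Δy|)+1 lattice points, so counting each shared vertex once the boundary has gcd(6,7) + gcd(4,10) + gcd(10,3) = 1+2+1 = 4.
Pick's theorem gives I = A − B/2 + 1 = 44 − 4/2 + 1 = 43, so the closed region contains I + B = 43 + 4 = 47 lattice points.

47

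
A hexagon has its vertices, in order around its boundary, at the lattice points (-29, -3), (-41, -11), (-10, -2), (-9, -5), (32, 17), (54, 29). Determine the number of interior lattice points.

By the shoelace formula, twice the signed area is |[(-29)·(-11) − (-41)·(-3)] + [(-41)·(-2) − (-10)·(-11)] + [(-10)·(-5) − (-9)·(-2)] + [(-9)·17 − 32·(-5)] + [32·29 − 54·17] + [54·(-3) − (-29)·29]| = 896, so the area is 448.
Along each edge there are gcd(|Δx|,|Δy|)+1 lattice points, so counting each shared vertex once the boundary has gcd(12,8) + gcd(31,9) + gcd(1,3) + gcd(41,22) + gcd(22,12) + gcd(83,32) = 4+1+1+1+2+1 = 10.
Pick's theorem gives I = A − B/2 + 1 = 448 − 10/2 + 1 = 444.

444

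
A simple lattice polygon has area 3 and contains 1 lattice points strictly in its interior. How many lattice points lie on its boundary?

Pick's theorem gives A = I + B/2 − 1, so B = 2(A − I + 1) = 2(3 − 1 + 1) = 6.

6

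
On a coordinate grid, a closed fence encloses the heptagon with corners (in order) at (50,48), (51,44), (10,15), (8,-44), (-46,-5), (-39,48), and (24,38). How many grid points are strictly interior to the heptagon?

By the shoelace formula, twice the signed area is |(50·44 − 51·48) + (51·15 − 10·44) + (10·(-44) − 8·15) + (8·(-5) − (-46)·(-44)) + ((-46)·48 − (-39)·(-5)) + ((-39)·38 − 24·48) + (24·48 − 50·38)| = 8332, so the area is 4166.
The number of boundary lattice points is Σ gcd(|Δx|,|Δy|) = gcd(1,4) + gcd(41,29) + gcd(2,59) + gcd(54,39) + gcd(7,53) + gcd(63,10) + gcd(26,10) = 1+1+1+3+1+1+2 = 10.
Pick's theorem gives I = A − B/2 + 1 = 4166 − 10/2 + 1 = 4162.

4162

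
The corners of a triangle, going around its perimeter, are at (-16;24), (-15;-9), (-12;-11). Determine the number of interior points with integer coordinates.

Using the shoelace formula, 2A = |[(-16)·(-9) − (-15)·24] + [(-15)·(-11) − (-12)·(-9)] + [(-12)·24 − (-16)·(-11)]| = 97, so the area is 97/2.
Along each edge there are gcd(|Δx|,|Δy|)+1 lattice points, so counting each shared vertex once the boundary has gcd(1,33) + gcd(3,2) + gcd(4,35) = 1+1+1 = 3.
Pick's theorem gives I = A − B/2 + 1 = 97/2 − 3/2 + 1 = 48.

48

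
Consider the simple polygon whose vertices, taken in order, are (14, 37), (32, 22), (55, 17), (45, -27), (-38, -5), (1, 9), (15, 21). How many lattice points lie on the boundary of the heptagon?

Along each edge there are gcd(|Δx|,|Δy|)+1 lattice points, so counting each shared vertex once the boundary has gcd(18,15) + gcd(23,5) + gcd(10,44) + gcd(83,22) + gcd(39,14) + gcd(14,12) + gcd(1,16) = 3+1+2+1+1+2+1 = 11.

11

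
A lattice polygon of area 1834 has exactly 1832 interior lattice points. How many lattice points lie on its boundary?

Pick's theorem gives A = I + B/2 − 1, so B = 2(A − I + 1) = 2(1834 − 1832 + 1) = 6.

6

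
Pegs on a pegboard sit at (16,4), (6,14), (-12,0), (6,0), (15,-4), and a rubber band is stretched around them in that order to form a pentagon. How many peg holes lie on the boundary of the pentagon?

32

Summing gcd(|Δx|,|Δy|) over the edges gives the boundary count: gcd(10,10) + gcd(18,14) + gcd(18,0) + gcd(9,4) + gcd(1,8) = 10+2+18+1+1 = 32.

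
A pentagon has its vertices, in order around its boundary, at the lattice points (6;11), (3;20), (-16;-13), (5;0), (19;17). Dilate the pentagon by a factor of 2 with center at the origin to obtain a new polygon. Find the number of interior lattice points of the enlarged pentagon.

By the shoelace formula, twice the signed area is |(6·20 − 3·11) + (3·(-13) − (-16)·20) + ((-16)·0 − 5·(-13)) + (5·17 − 19·0) + (19·11 − 6·17)| = 625, so the area is 625/2.
The number of boundary lattice points is Σ gcd(|Δx|,|Δy|) = gcd(3,9) + gcd(19,33) + gcd(21,13) + gcd(14,17) + gcd(13,6) = 3+1+1+1+1 = 7.
Scaling by 2 multiplies the area by 2² = 4 (so the new area is 1250) and multiplies the boundary lattice-point count by 2, giving 14.
By Pick's theorem, the interior count of the dilated polygon is 1250 − 14/2 + 1 = 1244.

1244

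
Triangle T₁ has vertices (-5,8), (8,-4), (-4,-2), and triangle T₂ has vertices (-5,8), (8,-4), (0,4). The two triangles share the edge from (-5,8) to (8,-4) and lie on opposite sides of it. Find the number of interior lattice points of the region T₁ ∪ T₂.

The union is the simple quadrilateral with vertices (-5,8), (-4,-2), (8,-4), (0,4) in order.
Using the shoelace formula, 2A = |[(-5)·(-2) − (-4)·8] + [(-4)·(-4) − 8·(-2)] + [8·4 − 0·(-4)] + [0·8 − (-5)·4]| = 126, so the area is 63.
The number of boundary lattice points is Σ gcd(|Δx|,|Δy|) = gcd(1,10) + gcd(12,2) + gcd(8,8) + gcd(5,4) = 1+2+8+1 = 12.
By Pick's theorem I = A − B/2 + 1 = 63 − 12/2 + 1 = 58.

58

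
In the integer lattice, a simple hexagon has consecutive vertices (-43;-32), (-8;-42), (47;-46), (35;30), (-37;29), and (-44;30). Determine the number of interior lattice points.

5945

Using the shoelace formula, 2A = |[(-43)·(-42) − (-8)·(-32)] + [(-8)·(-46) − 47·(-42)] + [47·30 − 35·(-46)] + [35·29 − (-37)·30] + [(-37)·30 − (-44)·29] + [(-44)·(-32) − (-43)·30]| = 11901, so the area is 5950.5.
Summing gcd(|Δx|,|Δy|) over the edges gives the boundary count: gcd(35,10) + gcd(55,4) + gcd(12,76) + gcd(72,1) + gcd(7,1) + gcd(1,62) = 5+1+4+1+1+1 = 13.
Pick's theorem gives I = A − B/2 + 1 = 5950.5 − 13/2 + 1 = 5945.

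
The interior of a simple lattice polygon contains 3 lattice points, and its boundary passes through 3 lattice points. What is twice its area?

By Pick's theorem, A = I + B/2 − 1 = 3 + 3/2 − 1 = 7/2.
Hence 2A = 7.

7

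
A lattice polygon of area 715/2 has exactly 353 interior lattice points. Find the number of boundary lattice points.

11

Pick's theorem gives A = I + B/2 − 1, so B = 2(A − I + 1) = 2(715/2 − 353 + 1) = 11.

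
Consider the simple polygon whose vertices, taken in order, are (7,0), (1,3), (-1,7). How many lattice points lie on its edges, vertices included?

Along each edge there are gcd(|Δx|,|Δy|)+1 lattice points, so counting each shared vertex once the boundary has gcd(6,3) + gcd(2,4) + gcd(8,7) = 3+2+1 = 6.

6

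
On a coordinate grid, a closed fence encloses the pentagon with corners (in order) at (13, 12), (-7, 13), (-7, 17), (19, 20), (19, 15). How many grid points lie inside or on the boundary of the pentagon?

158

Using the shoelace formula, 2A = |(13·13 − (-7)·12) + ((-7)·17 − (-7)·13) + ((-7)·20 − 19·17) + (19·15 − 19·20) + (19·12 − 13·15)| = 300, so the area is 150.
The number of boundary lattice points is Σ gcd(|Δx|,|Δy|) = gcd(20,1) + gcd(0,4) + gcd(26,3) + gcd(0,5) + gcd(6,3) = 1+4+1+5+3 = 14.
Pick's theorem gives I = A − B/2 + 1 = 150 − 14/2 + 1 = 144, so the closed region contains I + B = 144 + 14 = 158 lattice points.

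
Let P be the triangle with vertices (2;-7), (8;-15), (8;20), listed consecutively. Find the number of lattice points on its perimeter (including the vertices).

Summing gcd(|Δx|,|Δy|) over the edges gives the boundary count: gcd(6,8) + gcd(0,35) + gcd(6,27) = 2+35+3 = 40.

40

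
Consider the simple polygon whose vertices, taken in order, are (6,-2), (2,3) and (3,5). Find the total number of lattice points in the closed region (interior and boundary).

9

By the shoelace formula, twice the signed area is |(6·3 − 2·(-2)) + (2·5 − 3·3) + (3·(-2) − 6·5)| = 13, so the area is 13/2.
The number of boundary lattice points is Σ gcd(|Δx|,|Δy|) = gcd(4,5) + gcd(1,2) + gcd(3,7) = 1+1+1 = 3.
Pick's theorem gives I = A − B/2 + 1 = 13/2 − 3/2 + 1 = 6, so the closed region contains I + B = 6 + 3 = 9 lattice points.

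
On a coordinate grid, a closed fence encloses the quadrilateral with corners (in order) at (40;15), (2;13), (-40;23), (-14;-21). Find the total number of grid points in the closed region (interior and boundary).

1437

By the shoelace formula, twice the signed area is |[40·13 − 2·15] + [2·23 − (-40)·13] + [(-40)·(-21) − (-14)·23] + [(-14)·15 − 40·(-21)]| = 2848, so the area is 1424.
Summing gcd(|Δx|,|Δy|) over the edges gives the boundary count: gcd(38,2) + gcd(42,10) + gcd(26,44) + gcd(54,36) = 2+2+2+18 = 24.
Pick's theorem gives I = A − B/2 + 1 = 1424 − 24/2 + 1 = 1413, so the closed region contains I + B = 1413 + 24 = 1437 lattice points.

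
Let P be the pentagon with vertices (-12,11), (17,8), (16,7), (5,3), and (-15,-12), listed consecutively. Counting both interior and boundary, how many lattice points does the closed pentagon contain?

Using the shoelace formula, 2A = |[(-12)·8 − 17·11] + [17·7 − 16·8] + [16·3 − 5·7] + [5·(-12) − (-15)·3] + [(-15)·11 − (-12)·(-12)]| = 603, so the area is 603/2.
Along each edge there are gcd(|Δx|,|Δy|)+1 lattice points, so counting each shared vertex once the boundary has gcd(29,3) + gcd(1,1) + gcd(11,4) + gcd(20,15) + gcd(3,23) = 1+1+1+5+1 = 9.
Pick's theorem gives I = A − B/2 + 1 = 603/2 − 9/2 + 1 = 298, so the closed region contains I + B = 298 + 9 = 307 lattice points.

307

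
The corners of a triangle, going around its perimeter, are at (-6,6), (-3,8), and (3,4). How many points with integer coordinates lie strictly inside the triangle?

11

The shoelace formula gives twice the area as |((-6)·8 − (-3)·6) + ((-3)·4 − 3·8) + (3·6 − (-6)·4)| = 24, so the area is 12.
Summing gcd(|Δx|,|Δy|) over the edges gives the boundary count: gcd(3,2) + gcd(6,4) + gcd(9,2) = 1+2+1 = 4.
By Pick's theorem A = I + B/2 − 1, so I = 12 − 4/2 + 1 = 11.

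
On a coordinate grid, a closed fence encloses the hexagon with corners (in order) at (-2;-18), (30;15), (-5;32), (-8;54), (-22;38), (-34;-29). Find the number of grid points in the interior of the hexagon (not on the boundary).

Using the shoelace formula, 2A = |((-2)·15 − 30·(-18)) + (30·32 − (-5)·15) + ((-5)·54 − (-8)·32) + ((-8)·38 − (-22)·54) + ((-22)·(-29) − (-34)·38) + ((-34)·(-18) − (-2)·(-29))| = 4899, so the area is 2449.5.
Along each edge there are gcd(|Δx|,|Δy|)+1 lattice points, so counting each shared vertex once the boundary has gcd(32,33) + gcd(35,17) + gcd(3,22) + gcd(14,16) + gcd(12,67) + gcd(32,11) = 1+1+1+2+1+1 = 7.
Pick's theorem gives I = A − B/2 + 1 = 2449.5 − 7/2 + 1 = 2447.

2447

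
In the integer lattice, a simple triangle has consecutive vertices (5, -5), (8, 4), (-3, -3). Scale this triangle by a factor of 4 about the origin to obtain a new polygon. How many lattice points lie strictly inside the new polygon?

The shoelace formula gives twice the area as |(5·4 − 8·(-5)) + (8·(-3) − (-3)·4) + ((-3)·(-5) − 5·(-3))| = 78, so the area is 39.
Along each edge there are gcd(|Δx|,|Δy|)+1 lattice points, so counting each shared vertex once the boundary has gcd(3,9) + gcd(11,7) + gcd(8,2) = 3+1+2 = 6.
Scaling by 4 multiplies the area by 4² = 16 (so the new area is 624) and multiplies the boundary lattice-point count by 4, giving 24.
By Pick's theorem, the interior count of the dilated polygon is 624 − 24/2 + 1 = 613.

613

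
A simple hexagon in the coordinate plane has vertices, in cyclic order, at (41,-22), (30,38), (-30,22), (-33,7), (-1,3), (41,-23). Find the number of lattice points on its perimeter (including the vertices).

The number of boundary lattice points is Σ gcd(|Δx|,|Δy|) = gcd(11,60) + gcd(60,16) + gcd(3,15) + gcd(32,4) + gcd(42,26) + gcd(0,1) = 1+4+3+4+2+1 = 15.

15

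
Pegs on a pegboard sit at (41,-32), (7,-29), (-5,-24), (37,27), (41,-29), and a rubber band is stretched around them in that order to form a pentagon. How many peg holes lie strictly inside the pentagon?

By the shoelace formula, twice the signed area is |(41·(-29) − 7·(-32)) + (7·(-24) − (-5)·(-29)) + ((-5)·27 − 37·(-24)) + (37·(-29) − 41·27) + (41·(-32) − 41·(-29))| = 2828, so the area is 1414.
The number of boundary lattice points is Σ gcd(|Δx|,|Δy|) = gcd(34,3) + gcd(12,5) + gcd(42,51) + gcd(4,56) + gcd(0,3) = 1+1+3+4+3 = 12.
By Pick's theorem A = I + B/2 − 1, so I = 1414 − 12/2 + 1 = 1409.

1409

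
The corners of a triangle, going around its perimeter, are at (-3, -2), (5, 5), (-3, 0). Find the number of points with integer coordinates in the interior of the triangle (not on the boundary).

7

The shoelace formula gives twice the area as |[(-3)·5 − 5·(-2)] + [5·0 − (-3)·5] + [(-3)·(-2) − (-3)·0]| = 16, so the area is 8.
Along each edge there are gcd(|Δx|,|Δy|)+1 lattice points, so counting each shared vertex once the boundary has gcd(8,7) + gcd(8,5) + gcd(0,2) = 1+1+2 = 4.
By Pick's theorem A = I + B/2 − 1, so I = 8 − 4/2 + 1 = 7.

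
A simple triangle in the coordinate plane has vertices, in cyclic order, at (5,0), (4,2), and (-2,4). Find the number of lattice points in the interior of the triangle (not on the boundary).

4

Using the shoelace formula, 2A = |[5·2 − 4·0] + [4·4 − (-2)·2] + [(-2)·0 − 5·4]| = 10, so the area is 5.
The number of boundary lattice points is Σ gcd(|Δx|,|Δy|) = gcd(1,2) + gcd(6,2) + gcd(7,4) = 1+2+1 = 4.
Pick's theorem gives I = A − B/2 + 1 = 5 − 4/2 + 1 = 4.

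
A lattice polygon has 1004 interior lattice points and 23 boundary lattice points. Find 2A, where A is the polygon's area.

By Pick's theorem, A = I + B/2 − 1 = 1004 + 23/2 − 1 = 2029/2.
Hence 2A = 2029.

2029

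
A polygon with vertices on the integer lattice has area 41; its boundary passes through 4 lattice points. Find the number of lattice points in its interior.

Pick's theorem A = I + B/2 − 1 rearranges to I = A − B/2 + 1 = 41 − 4/2 + 1 = 40.

40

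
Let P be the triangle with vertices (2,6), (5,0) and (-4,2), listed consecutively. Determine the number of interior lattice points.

The shoelace formula gives twice the area as |(2·0 − 5·6) + (5·2 − (-4)·0) + ((-4)·6 − 2·2)| = 48, so the area is 24.
The number of boundary lattice points is Σ gcd(|Δx|,|Δy|) = gcd(3,6) + gcd(9,2) + gcd(6,4) = 3+1+2 = 6.
Pick's theorem gives I = A − B/2 + 1 = 24 − 6/2 + 1 = 22.

22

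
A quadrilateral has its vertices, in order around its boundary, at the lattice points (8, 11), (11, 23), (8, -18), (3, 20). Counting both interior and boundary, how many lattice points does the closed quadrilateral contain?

By the shoelace formula, twice the signed area is |[8·23 − 11·11] + [11·(-18) − 8·23] + [8·20 − 3·(-18)] + [3·11 − 8·20]| = 232, so the area is 116.
The number of boundary lattice points is Σ gcd(|Δx|,|Δy|) = gcd(3,12) + gcd(3,41) + gcd(5,38) + gcd(5,9) = 3+1+1+1 = 6.
Pick's theorem gives I = A − B/2 + 1 = 116 − 6/2 + 1 = 114, so the closed region contains I + B = 114 + 6 = 120 lattice points.

120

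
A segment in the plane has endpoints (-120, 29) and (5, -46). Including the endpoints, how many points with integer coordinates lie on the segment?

The number of lattice points on a segment between lattice points is gcd(|Δx|,|Δy|) + 1 = gcd(125,75) + 1 = 25 + 1 = 26.

26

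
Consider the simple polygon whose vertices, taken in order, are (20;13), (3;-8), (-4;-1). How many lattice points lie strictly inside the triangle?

129

Using the shoelace formula, 2A = |[20·(-8) − 3·13] + [3·(-1) − (-4)·(-8)] + [(-4)·13 − 20·(-1)]| = 266, so the area is 133.
The number of boundary lattice points is Σ gcd(|Δx|,|Δy|) = gcd(17,21) + gcd(7,7) + gcd(24,14) = 1+7+2 = 10.
By Pick's theorem A = I + B/2 − 1, so I = 133 − 10/2 + 1 = 129.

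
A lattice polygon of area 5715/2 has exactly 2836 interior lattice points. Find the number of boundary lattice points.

Pick's theorem gives A = I + B/2 − 1, so B = 2(A − I + 1) = 2(5715/2 − 2836 + 1) = 45.

45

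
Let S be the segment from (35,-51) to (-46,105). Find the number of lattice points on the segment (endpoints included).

The number of lattice points on a segment between lattice points is gcd(|Δx|,|Δy|) + 1 = gcd(81,156) + 1 = 3 + 1 = 4.

4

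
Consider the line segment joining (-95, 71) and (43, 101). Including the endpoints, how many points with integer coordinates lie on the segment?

7

The number of lattice points on a segment between lattice points is gcd(|Δx|,|Δy|) + 1 = gcd(138,30) + 1 = 6 + 1 = 7.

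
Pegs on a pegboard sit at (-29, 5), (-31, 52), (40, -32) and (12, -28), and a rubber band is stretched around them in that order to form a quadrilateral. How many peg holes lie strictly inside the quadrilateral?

1962

By the shoelace formula, twice the signed area is |[(-29)·52 − (-31)·5] + [(-31)·(-32) − 40·52] + [40·(-28) − 12·(-32)] + [12·5 − (-29)·(-28)]| = 3929, so the area is 3929/2.
Summing gcd(|Δx|,|Δy|) over the edges gives the boundary count: gcd(2,47) + gcd(71,84) + gcd(28,4) + gcd(41,33) = 1+1+4+1 = 7.
By Pick's theorem A = I + B/2 − 1, so I = 3929/2 − 7/2 + 1 = 1962.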